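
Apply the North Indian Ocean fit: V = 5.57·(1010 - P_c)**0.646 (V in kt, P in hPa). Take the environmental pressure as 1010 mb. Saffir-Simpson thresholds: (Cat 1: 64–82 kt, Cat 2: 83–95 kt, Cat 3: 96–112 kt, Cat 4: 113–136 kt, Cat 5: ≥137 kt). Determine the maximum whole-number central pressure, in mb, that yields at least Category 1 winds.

Category 1 begins at V = 64 kt.
Required ΔP = (64/5.57)^(1/0.646) = 11.490^1.548 ≈ 43.79 mb.
P_c ≤ 1010 − 43.79 = 966.21, so the highest integer P_c is 966 mb.

966 mb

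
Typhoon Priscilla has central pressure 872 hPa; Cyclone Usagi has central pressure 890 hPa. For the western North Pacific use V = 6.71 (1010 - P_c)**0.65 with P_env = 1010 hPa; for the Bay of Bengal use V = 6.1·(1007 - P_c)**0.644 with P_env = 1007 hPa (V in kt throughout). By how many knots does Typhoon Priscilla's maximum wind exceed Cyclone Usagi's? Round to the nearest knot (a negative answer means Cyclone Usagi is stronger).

34 kt

Typhoon Priscilla: ΔP = 138; V ≈ 6.71 × 138^0.65 ≈ 165.06 kt.
Cyclone Usagi: ΔP = 117; V ≈ 6.1 × 117^0.644 ≈ 130.99 kt.
Difference ≈ 165.06 − 130.99 = 34.07 → 34 kt.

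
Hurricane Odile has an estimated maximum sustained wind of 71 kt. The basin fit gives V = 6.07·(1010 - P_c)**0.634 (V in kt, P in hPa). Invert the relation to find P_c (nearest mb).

962 mb

ΔP = (V / 6.07)^(1/0.634) = (71/6.07)^1.577.
71/6.07 = 11.697; 11.697^1.577 ≈ 48.38 mb.
P_c = 1010 − 48.38 = 961.62 ≈ 962 mb.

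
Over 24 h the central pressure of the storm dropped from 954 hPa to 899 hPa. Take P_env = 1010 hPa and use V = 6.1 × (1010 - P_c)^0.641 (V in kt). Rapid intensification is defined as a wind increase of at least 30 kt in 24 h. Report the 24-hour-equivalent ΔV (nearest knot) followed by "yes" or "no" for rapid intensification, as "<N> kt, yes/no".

44 kt, yes

V₁: ΔP = 56, V ≈ 6.1 × 56^0.641 ≈ 80.52 kt.
V₂: ΔP = 111, V ≈ 6.1 × 111^0.641 ≈ 124.85 kt.
ΔV over 24 h = 44.33 kt → 24 h equivalent = 44.33 × 24/24 ≈ 44.33 kt.
44 kt ≥ 30 kt ⇒ rapid intensification.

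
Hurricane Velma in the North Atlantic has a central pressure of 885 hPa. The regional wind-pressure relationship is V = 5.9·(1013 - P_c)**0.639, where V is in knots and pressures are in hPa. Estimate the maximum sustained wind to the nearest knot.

131 kt

ΔP = 1013 − 885 = 128 hPa.
128^0.639 ≈ 22.208.
V ≈ 5.9 × 22.208 ≈ 131.0 kt.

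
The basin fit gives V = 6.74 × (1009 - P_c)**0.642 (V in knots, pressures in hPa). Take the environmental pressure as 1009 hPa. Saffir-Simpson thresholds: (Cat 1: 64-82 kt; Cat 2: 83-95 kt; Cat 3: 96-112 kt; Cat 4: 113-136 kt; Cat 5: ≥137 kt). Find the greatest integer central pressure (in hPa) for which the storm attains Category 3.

946 hPa

Category 3 begins at V = 96 kt.
Required ΔP = (96/6.74)^(1/0.642) = 14.243^1.558 ≈ 62.65 hPa.
P_c ≤ 1009 − 62.65 = 946.35, so the highest integer P_c is 946 hPa.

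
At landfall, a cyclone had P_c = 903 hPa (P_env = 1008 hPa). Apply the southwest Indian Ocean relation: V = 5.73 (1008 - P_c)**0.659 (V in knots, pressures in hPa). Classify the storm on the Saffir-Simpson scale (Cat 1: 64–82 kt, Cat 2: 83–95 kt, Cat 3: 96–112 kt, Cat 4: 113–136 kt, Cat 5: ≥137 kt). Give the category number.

ΔP = 1008 − 903 = 105 hPa.
V ≈ 5.73 × 105^0.659 = 5.73 × 21.48 ≈ 123 kt.
123 kt falls in the Category 4 band.

4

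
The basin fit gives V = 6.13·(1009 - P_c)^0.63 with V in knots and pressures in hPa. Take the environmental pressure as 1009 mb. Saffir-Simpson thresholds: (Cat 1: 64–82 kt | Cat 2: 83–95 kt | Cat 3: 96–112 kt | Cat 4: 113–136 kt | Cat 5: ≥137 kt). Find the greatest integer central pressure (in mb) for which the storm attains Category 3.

Category 3 begins at V = 96 kt.
Required ΔP = (96/6.13)^(1/0.63) = 15.661^1.587 ≈ 78.80 mb.
P_c ≤ 1009 − 78.80 = 930.20, so the highest integer P_c is 930 mb.

930 mb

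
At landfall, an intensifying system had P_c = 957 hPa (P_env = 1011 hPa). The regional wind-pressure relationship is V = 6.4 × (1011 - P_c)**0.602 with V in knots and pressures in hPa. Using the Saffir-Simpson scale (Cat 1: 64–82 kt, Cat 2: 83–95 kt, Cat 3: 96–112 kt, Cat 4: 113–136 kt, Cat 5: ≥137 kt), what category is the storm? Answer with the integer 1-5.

ΔP = 1011 − 957 = 54 hPa.
V ≈ 6.4 × 54^0.602 = 6.4 × 11.04 ≈ 71 kt.
71 kt falls in the Category 1 band.

1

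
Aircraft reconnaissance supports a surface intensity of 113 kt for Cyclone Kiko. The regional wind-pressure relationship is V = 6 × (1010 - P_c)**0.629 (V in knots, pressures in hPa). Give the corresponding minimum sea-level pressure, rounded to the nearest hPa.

ΔP = (V / 6)^(1/0.629) = (113/6)^1.590.
113/6 = 18.833; 18.833^1.590 ≈ 106.39 hPa.
P_c = 1010 − 106.39 = 903.61 ≈ 904 hPa.

904 hPa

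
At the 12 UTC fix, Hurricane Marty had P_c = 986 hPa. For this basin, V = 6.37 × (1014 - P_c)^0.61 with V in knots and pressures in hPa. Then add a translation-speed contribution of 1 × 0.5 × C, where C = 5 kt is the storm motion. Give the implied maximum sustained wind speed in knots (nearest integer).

51 kt

ΔP = 1014 − 986 = 28 hPa.
28^0.61 ≈ 7.634.
V ≈ 6.37 × 7.634 ≈ 48.6 kt.
Translation term: 1 × 0.5 × 5 = 2.5 kt.
Corrected V ≈ 51.1 kt → 51 kt.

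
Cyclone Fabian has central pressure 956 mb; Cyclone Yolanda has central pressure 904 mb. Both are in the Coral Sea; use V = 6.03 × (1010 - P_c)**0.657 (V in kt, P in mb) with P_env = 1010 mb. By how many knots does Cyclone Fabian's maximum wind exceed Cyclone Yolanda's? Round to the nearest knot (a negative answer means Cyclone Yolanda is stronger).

-46 kt

Cyclone Fabian: ΔP = 54; V ≈ 6.03 × 54^0.657 ≈ 82.89 kt.
Cyclone Yolanda: ΔP = 106; V ≈ 6.03 × 106^0.657 ≈ 129.11 kt.
Difference ≈ 82.89 − 129.11 = -46.22 → -46 kt.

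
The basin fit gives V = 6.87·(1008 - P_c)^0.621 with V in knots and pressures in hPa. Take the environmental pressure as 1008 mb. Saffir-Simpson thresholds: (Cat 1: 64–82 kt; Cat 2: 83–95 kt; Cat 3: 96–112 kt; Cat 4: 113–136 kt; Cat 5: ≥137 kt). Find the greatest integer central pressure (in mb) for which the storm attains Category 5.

884 mb

Category 5 begins at V = 137 kt.
Required ΔP = (137/6.87)^(1/0.621) = 19.942^1.610 ≈ 123.88 mb.
P_c ≤ 1008 − 123.88 = 884.12, so the highest integer P_c is 884 mb.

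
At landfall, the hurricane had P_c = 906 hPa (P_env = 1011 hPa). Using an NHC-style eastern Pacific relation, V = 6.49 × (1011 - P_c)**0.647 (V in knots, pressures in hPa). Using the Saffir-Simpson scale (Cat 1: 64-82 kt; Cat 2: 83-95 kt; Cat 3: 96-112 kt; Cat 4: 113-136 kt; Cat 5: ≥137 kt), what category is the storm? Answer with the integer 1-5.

ΔP = 1011 − 906 = 105 hPa.
V ≈ 6.49 × 105^0.647 = 6.49 × 20.31 ≈ 132 kt.
132 kt falls in the Category 4 band.

4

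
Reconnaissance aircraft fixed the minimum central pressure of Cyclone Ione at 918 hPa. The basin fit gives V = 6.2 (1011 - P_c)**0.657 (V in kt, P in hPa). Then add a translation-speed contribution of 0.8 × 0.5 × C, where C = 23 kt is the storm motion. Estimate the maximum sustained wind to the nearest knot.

ΔP = 1011 − 918 = 93 hPa.
93^0.657 ≈ 19.647.
V ≈ 6.2 × 19.647 ≈ 121.8 kt.
Translation term: 0.8 × 0.5 × 23 = 9.2 kt.
Corrected V ≈ 131 kt → 131 kt.

131 kt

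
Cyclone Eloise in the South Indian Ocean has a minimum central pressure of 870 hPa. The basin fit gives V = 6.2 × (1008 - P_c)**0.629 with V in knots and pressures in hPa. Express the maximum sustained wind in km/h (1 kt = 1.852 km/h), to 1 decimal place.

ΔP = 1008 − 870 = 138 hPa.
V ≈ 6.2 × 138^0.629 = 6.2 × 22.181 ≈ 137.523 kt.
137.523 × 1.852 ≈ 254.69 km/h → 254.7 km/h.

254.7 km/h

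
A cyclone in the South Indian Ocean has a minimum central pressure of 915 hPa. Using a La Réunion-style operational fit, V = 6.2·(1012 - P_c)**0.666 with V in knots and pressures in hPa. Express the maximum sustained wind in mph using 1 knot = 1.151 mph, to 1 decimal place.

ΔP = 1012 − 915 = 97 hPa.
V ≈ 6.2 × 97^0.666 = 6.2 × 21.047 ≈ 130.491 kt.
130.491 × 1.151 ≈ 150.20 mph → 150.2 mph.

150.2 mph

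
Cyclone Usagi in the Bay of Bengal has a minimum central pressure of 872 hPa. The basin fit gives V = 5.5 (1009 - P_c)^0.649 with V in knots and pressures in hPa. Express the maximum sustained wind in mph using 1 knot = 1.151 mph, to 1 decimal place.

154.2 mph

ΔP = 1009 − 872 = 137 hPa.
V ≈ 5.5 × 137^0.649 = 5.5 × 24.363 ≈ 133.997 kt.
133.997 × 1.151 ≈ 154.23 mph → 154.2 mph.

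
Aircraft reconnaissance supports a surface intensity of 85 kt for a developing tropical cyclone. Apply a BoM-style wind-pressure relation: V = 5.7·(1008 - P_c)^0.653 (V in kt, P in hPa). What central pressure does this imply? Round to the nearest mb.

945 mb

ΔP = (V / 5.7)^(1/0.653) = (85/5.7)^1.531.
85/5.7 = 14.912; 14.912^1.531 ≈ 62.68 mb.
P_c = 1008 − 62.68 = 945.32 ≈ 945 mb.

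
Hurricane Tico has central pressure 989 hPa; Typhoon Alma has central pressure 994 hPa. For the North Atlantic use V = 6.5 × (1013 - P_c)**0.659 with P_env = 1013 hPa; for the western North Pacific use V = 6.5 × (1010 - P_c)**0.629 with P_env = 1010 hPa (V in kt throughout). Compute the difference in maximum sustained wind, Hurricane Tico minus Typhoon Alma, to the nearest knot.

16 kt

Hurricane Tico: ΔP = 24; V ≈ 6.5 × 24^0.659 ≈ 52.78 kt.
Typhoon Alma: ΔP = 16; V ≈ 6.5 × 16^0.629 ≈ 37.18 kt.
Difference ≈ 52.78 − 37.18 = 15.60 → 16 kt.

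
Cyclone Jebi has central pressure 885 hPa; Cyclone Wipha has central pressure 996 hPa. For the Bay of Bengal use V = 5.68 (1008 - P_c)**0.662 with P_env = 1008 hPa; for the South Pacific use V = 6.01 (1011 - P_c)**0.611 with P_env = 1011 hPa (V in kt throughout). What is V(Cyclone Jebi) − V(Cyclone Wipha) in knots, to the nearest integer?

106 kt

Cyclone Jebi: ΔP = 123; V ≈ 5.68 × 123^0.662 ≈ 137.36 kt.
Cyclone Wipha: ΔP = 15; V ≈ 6.01 × 15^0.611 ≈ 31.44 kt.
Difference ≈ 137.36 − 31.44 = 105.92 → 106 kt.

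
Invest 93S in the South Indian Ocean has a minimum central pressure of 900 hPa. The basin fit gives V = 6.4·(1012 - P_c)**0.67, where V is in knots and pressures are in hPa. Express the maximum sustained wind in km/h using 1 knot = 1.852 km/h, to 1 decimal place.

ΔP = 1012 − 900 = 112 hPa.
V ≈ 6.4 × 112^0.67 = 6.4 × 23.603 ≈ 151.062 kt.
151.062 × 1.852 ≈ 279.77 km/h → 279.8 km/h.

279.8 km/h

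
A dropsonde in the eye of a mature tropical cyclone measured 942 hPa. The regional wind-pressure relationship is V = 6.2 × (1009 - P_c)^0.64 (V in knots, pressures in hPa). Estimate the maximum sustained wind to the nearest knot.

ΔP = 1009 − 942 = 67 hPa.
67^0.64 ≈ 14.746.
V ≈ 6.2 × 14.746 ≈ 91.4 kt.

91 kt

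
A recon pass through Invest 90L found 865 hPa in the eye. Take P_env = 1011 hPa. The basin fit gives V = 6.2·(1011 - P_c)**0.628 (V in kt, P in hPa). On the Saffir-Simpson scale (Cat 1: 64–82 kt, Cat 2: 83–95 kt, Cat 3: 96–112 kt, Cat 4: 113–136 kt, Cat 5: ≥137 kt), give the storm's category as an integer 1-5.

ΔP = 1011 − 865 = 146 hPa.
V ≈ 6.2 × 146^0.628 = 6.2 × 22.87 ≈ 142 kt.
142 kt falls in the Category 5 band.

5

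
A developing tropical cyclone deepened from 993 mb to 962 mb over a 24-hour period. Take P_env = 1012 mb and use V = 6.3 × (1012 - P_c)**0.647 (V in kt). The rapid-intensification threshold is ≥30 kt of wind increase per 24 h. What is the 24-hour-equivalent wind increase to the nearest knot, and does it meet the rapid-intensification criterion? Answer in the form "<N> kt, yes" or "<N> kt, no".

37 kt, yes

V₁: ΔP = 19, V ≈ 6.3 × 19^0.647 ≈ 42.33 kt.
V₂: ΔP = 50, V ≈ 6.3 × 50^0.647 ≈ 79.17 kt.
ΔV over 24 h = 36.84 kt → 24 h equivalent = 36.84 × 24/24 ≈ 36.84 kt.
37 kt ≥ 30 kt ⇒ rapid intensification.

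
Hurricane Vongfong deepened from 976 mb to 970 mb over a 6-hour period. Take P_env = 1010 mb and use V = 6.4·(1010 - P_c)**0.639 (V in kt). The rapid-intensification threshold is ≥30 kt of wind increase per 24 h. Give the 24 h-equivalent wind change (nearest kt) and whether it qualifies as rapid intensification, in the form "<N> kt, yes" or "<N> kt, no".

V₁: ΔP = 34, V ≈ 6.4 × 34^0.639 ≈ 60.92 kt.
V₂: ΔP = 40, V ≈ 6.4 × 40^0.639 ≈ 67.59 kt.
ΔV over 6 h = 6.67 kt → 24 h equivalent = 6.67 × 24/6 ≈ 26.68 kt.
27 kt < 30 kt ⇒ not rapid intensification.

27 kt, no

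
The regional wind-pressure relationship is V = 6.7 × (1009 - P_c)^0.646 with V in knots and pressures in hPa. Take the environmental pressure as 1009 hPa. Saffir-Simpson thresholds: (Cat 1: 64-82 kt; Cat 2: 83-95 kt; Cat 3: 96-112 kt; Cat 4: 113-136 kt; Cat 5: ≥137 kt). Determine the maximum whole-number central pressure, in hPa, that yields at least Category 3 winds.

Category 3 begins at V = 96 kt.
Required ΔP = (96/6.7)^(1/0.646) = 14.328^1.548 ≈ 61.63 hPa.
P_c ≤ 1009 − 61.63 = 947.37, so the highest integer P_c is 947 hPa.

947 hPa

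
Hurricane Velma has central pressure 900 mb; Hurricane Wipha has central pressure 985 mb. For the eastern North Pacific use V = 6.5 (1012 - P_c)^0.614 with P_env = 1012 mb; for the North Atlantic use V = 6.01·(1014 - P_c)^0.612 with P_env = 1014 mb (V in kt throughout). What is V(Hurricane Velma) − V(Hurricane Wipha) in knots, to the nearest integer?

71 kt

Hurricane Velma: ΔP = 112; V ≈ 6.5 × 112^0.614 ≈ 117.80 kt.
Hurricane Wipha: ΔP = 29; V ≈ 6.01 × 29^0.612 ≈ 47.19 kt.
Difference ≈ 117.80 − 47.19 = 70.61 → 71 kt.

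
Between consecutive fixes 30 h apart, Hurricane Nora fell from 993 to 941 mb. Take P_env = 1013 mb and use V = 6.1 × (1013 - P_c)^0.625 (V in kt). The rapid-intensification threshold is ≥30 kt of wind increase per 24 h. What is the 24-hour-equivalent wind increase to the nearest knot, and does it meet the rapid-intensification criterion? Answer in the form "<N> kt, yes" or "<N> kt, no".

V₁: ΔP = 20, V ≈ 6.1 × 20^0.625 ≈ 39.67 kt.
V₂: ΔP = 72, V ≈ 6.1 × 72^0.625 ≈ 88.34 kt.
ΔV over 30 h = 48.67 kt → 24 h equivalent = 48.67 × 24/30 ≈ 38.94 kt.
39 kt ≥ 30 kt ⇒ rapid intensification.

39 kt, yes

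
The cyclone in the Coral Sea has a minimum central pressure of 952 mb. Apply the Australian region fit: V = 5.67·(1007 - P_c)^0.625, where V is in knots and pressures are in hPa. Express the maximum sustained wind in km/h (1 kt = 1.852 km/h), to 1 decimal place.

128.5 km/h

ΔP = 1007 − 952 = 55 mb.
V ≈ 5.67 × 55^0.625 = 5.67 × 12.238 ≈ 69.392 kt.
69.392 × 1.852 ≈ 128.51 km/h → 128.5 km/h.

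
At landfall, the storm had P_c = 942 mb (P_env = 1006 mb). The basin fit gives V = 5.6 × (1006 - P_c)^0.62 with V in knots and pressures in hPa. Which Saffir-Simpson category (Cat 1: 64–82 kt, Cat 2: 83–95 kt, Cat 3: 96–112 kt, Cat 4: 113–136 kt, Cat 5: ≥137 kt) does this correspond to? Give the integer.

ΔP = 1006 − 942 = 64 mb.
V ≈ 5.6 × 64^0.62 = 5.6 × 13.18 ≈ 74 kt.
74 kt falls in the Category 1 band.

1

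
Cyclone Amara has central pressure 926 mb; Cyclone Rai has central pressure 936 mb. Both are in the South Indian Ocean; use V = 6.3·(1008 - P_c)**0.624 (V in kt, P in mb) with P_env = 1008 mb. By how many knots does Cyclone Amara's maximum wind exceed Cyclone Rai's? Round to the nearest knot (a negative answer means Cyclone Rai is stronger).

Cyclone Amara: ΔP = 82; V ≈ 6.3 × 82^0.624 ≈ 98.53 kt.
Cyclone Rai: ΔP = 72; V ≈ 6.3 × 72^0.624 ≈ 90.85 kt.
Difference ≈ 98.53 − 90.85 = 7.68 → 8 kt.

8 kt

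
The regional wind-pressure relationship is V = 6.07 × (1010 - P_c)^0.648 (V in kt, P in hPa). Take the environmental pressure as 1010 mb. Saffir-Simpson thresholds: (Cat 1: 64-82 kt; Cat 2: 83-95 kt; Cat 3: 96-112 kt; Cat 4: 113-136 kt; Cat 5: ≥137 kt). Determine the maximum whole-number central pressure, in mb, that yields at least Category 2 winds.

953 mb

Category 2 begins at V = 83 kt.
Required ΔP = (83/6.07)^(1/0.648) = 13.674^1.543 ≈ 56.61 mb.
P_c ≤ 1010 − 56.61 = 953.39, so the highest integer P_c is 953 mb.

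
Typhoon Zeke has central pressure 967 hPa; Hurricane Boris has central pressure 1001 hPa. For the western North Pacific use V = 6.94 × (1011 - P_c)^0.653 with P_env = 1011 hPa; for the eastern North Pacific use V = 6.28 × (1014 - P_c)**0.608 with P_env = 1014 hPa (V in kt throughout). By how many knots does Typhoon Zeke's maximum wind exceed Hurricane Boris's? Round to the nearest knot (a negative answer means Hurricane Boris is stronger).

52 kt

Typhoon Zeke: ΔP = 44; V ≈ 6.94 × 44^0.653 ≈ 82.14 kt.
Hurricane Boris: ΔP = 13; V ≈ 6.28 × 13^0.608 ≈ 29.87 kt.
Difference ≈ 82.14 − 29.87 = 52.27 → 52 kt.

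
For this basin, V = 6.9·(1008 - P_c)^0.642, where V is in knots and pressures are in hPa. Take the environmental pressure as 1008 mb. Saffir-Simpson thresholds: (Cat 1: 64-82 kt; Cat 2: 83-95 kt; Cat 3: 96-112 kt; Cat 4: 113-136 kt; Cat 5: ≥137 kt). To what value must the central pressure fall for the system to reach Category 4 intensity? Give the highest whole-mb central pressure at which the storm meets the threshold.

Category 4 begins at V = 113 kt.
Required ΔP = (113/6.9)^(1/0.642) = 16.377^1.558 ≈ 77.86 mb.
P_c ≤ 1008 − 77.86 = 930.14, so the highest integer P_c is 930 mb.

930 mb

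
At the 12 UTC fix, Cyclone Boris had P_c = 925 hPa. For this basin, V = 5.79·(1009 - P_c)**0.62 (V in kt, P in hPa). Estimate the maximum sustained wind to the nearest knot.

90 kt

ΔP = 1009 − 925 = 84 hPa.
84^0.62 ≈ 15.597.
V ≈ 5.79 × 15.597 ≈ 90.3 kt.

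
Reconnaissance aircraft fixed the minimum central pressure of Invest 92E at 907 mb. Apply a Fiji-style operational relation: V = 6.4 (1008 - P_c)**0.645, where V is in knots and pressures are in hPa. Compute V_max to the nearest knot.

ΔP = 1008 − 907 = 101 mb.
101^0.645 ≈ 19.624.
V ≈ 6.4 × 19.624 ≈ 125.6 kt.

126 kt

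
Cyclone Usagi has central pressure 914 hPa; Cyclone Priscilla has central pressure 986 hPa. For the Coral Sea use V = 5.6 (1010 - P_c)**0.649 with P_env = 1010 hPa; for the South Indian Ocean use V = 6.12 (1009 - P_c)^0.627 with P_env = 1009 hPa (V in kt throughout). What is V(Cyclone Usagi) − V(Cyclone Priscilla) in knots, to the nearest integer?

Cyclone Usagi: ΔP = 96; V ≈ 5.6 × 96^0.649 ≈ 108.31 kt.
Cyclone Priscilla: ΔP = 23; V ≈ 6.12 × 23^0.627 ≈ 43.71 kt.
Difference ≈ 108.31 − 43.71 = 64.60 → 65 kt.

65 kt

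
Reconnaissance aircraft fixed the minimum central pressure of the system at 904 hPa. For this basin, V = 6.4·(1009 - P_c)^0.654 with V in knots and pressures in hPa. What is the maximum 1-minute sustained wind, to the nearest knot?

ΔP = 1009 − 904 = 105 hPa.
105^0.654 ≈ 20.983.
V ≈ 6.4 × 20.983 ≈ 134.3 kt.

134 kt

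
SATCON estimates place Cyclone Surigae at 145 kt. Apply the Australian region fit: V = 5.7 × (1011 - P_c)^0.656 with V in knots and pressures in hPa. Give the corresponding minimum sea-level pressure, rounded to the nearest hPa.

ΔP = (V / 5.7)^(1/0.656) = (145/5.7)^1.524.
145/5.7 = 25.439; 25.439^1.524 ≈ 138.84 hPa.
P_c = 1011 − 138.84 = 872.16 ≈ 872 hPa.

872 hPa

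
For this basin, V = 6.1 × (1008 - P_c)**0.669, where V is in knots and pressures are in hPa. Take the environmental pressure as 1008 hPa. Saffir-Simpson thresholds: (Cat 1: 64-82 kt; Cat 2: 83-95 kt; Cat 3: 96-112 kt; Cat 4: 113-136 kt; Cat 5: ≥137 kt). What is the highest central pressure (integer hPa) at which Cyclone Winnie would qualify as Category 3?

946 hPa

Category 3 begins at V = 96 kt.
Required ΔP = (96/6.1)^(1/0.669) = 15.738^1.495 ≈ 61.54 hPa.
P_c ≤ 1008 − 61.54 = 946.46, so the highest integer P_c is 946 hPa.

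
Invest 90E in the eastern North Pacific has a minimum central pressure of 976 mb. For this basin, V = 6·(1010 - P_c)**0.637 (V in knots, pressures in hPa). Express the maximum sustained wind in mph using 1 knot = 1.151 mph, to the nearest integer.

65 mph

ΔP = 1010 − 976 = 34 mb.
V ≈ 6 × 34^0.637 = 6 × 9.453 ≈ 56.716 kt.
56.716 × 1.151 ≈ 65.28 mph → 65 mph.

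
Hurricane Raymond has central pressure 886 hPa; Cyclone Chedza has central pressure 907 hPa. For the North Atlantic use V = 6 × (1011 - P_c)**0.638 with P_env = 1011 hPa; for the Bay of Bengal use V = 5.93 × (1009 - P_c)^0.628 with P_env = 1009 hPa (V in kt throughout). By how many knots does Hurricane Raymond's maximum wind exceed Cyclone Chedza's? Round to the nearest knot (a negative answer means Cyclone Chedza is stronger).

22 kt

Hurricane Raymond: ΔP = 125; V ≈ 6 × 125^0.638 ≈ 130.61 kt.
Cyclone Chedza: ΔP = 102; V ≈ 5.93 × 102^0.628 ≈ 108.26 kt.
Difference ≈ 130.61 − 108.26 = 22.35 → 22 kt.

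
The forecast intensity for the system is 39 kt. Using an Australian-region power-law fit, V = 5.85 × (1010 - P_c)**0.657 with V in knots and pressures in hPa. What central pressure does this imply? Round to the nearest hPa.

992 hPa

ΔP = (V / 5.85)^(1/0.657) = (39/5.85)^1.522.
39/5.85 = 6.667; 6.667^1.522 ≈ 17.95 hPa.
P_c = 1010 − 17.95 = 992.05 ≈ 992 hPa.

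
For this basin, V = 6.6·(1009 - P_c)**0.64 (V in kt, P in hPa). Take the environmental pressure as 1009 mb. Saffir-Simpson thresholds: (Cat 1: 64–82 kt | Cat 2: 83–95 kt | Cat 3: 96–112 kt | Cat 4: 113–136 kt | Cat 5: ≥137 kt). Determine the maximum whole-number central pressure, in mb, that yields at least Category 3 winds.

943 mb

Category 3 begins at V = 96 kt.
Required ΔP = (96/6.6)^(1/0.64) = 14.545^1.562 ≈ 65.58 mb.
P_c ≤ 1009 − 65.58 = 943.42, so the highest integer P_c is 943 mb.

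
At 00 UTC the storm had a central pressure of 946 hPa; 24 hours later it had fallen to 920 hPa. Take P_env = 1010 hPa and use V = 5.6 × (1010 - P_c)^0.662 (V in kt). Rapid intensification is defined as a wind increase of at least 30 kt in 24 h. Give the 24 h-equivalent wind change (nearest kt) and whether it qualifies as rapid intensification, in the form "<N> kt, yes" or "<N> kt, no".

V₁: ΔP = 64, V ≈ 5.6 × 64^0.662 ≈ 87.88 kt.
V₂: ΔP = 90, V ≈ 5.6 × 90^0.662 ≈ 110.13 kt.
ΔV over 24 h = 22.25 kt → 24 h equivalent = 22.25 × 24/24 ≈ 22.25 kt.
22 kt < 30 kt ⇒ not rapid intensification.

22 kt, no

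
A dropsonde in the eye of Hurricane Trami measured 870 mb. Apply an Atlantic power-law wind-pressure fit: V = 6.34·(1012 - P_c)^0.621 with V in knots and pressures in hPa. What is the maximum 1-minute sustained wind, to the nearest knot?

138 kt

ΔP = 1012 − 870 = 142 mb.
142^0.621 ≈ 21.706.
V ≈ 6.34 × 21.706 ≈ 137.6 kt.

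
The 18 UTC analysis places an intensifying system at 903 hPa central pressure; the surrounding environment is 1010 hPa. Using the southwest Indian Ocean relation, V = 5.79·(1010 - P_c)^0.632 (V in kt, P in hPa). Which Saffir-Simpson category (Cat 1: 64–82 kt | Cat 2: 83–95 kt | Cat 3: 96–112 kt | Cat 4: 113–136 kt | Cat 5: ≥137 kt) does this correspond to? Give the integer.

ΔP = 1010 − 903 = 107 hPa.
V ≈ 5.79 × 107^0.632 = 5.79 × 19.17 ≈ 111 kt.
111 kt falls in the Category 3 band.

3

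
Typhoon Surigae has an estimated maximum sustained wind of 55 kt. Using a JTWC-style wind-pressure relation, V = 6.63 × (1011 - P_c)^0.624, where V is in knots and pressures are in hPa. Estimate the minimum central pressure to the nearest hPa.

981 hPa

ΔP = (V / 6.63)^(1/0.624) = (55/6.63)^1.603.
55/6.63 = 8.296; 8.296^1.603 ≈ 29.68 hPa.
P_c = 1011 − 29.68 = 981.32 ≈ 981 hPa.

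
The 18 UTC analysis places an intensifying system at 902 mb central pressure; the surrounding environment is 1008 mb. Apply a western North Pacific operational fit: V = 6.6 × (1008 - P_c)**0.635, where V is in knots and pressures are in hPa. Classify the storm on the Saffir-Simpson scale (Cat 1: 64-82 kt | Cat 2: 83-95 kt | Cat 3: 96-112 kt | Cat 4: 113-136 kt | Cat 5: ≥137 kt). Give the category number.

4

ΔP = 1008 − 902 = 106 mb.
V ≈ 6.6 × 106^0.635 = 6.6 × 19.32 ≈ 128 kt.
128 kt falls in the Category 4 band.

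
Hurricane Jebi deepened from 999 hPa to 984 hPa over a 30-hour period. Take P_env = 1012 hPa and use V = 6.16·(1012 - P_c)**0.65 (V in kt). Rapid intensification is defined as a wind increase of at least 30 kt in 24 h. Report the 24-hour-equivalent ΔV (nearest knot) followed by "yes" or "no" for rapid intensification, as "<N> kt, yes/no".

17 kt, no

V₁: ΔP = 13, V ≈ 6.16 × 13^0.65 ≈ 32.63 kt.
V₂: ΔP = 28, V ≈ 6.16 × 28^0.65 ≈ 53.73 kt.
ΔV over 30 h = 21.10 kt → 24 h equivalent = 21.10 × 24/30 ≈ 16.88 kt.
17 kt < 30 kt ⇒ not rapid intensification.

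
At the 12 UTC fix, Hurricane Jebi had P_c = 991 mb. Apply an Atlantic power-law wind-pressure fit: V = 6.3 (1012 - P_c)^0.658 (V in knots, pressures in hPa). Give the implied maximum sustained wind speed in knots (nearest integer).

ΔP = 1012 − 991 = 21 mb.
21^0.658 ≈ 7.413.
V ≈ 6.3 × 7.413 ≈ 46.7 kt.

47 kt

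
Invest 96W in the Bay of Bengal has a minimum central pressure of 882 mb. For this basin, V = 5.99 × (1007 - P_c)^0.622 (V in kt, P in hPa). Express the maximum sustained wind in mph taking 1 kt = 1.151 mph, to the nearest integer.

ΔP = 1007 − 882 = 125 mb.
V ≈ 5.99 × 125^0.622 = 5.99 × 20.150 ≈ 120.699 kt.
120.699 × 1.151 ≈ 138.92 mph → 139 mph.

139 mph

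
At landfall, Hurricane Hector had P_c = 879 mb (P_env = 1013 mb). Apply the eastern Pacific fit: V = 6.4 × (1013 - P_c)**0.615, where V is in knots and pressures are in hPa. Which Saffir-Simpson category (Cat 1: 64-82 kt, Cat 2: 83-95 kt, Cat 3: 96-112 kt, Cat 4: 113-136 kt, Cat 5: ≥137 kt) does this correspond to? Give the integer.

4

ΔP = 1013 − 879 = 134 mb.
V ≈ 6.4 × 134^0.615 = 6.4 × 20.33 ≈ 130 kt.
130 kt falls in the Category 4 band.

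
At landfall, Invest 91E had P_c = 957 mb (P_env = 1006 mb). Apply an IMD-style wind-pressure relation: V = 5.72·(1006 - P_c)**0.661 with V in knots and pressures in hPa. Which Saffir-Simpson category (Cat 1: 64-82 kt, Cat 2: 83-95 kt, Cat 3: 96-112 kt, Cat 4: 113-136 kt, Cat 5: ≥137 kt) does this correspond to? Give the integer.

ΔP = 1006 − 957 = 49 mb.
V ≈ 5.72 × 49^0.661 = 5.72 × 13.10 ≈ 75 kt.
75 kt falls in the Category 1 band.

1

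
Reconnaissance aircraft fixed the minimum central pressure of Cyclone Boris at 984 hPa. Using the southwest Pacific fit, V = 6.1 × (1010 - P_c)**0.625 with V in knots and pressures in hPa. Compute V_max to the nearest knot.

ΔP = 1010 − 984 = 26 hPa.
26^0.625 ≈ 7.662.
V ≈ 6.1 × 7.662 ≈ 46.7 kt.

47 kt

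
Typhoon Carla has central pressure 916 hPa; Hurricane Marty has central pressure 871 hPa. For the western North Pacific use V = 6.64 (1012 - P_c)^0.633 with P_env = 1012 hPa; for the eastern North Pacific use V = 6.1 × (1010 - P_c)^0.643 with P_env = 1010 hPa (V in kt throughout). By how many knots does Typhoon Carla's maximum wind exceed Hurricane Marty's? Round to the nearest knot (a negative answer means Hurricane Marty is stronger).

-26 kt

Typhoon Carla: ΔP = 96; V ≈ 6.64 × 96^0.633 ≈ 119.38 kt.
Hurricane Marty: ΔP = 139; V ≈ 6.1 × 139^0.643 ≈ 145.64 kt.
Difference ≈ 119.38 − 145.64 = -26.26 → -26 kt.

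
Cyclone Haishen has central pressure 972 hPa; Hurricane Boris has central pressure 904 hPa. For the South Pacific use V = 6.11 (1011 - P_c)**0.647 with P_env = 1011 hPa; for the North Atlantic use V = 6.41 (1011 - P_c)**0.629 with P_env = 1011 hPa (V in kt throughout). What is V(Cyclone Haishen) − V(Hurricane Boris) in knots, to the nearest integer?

Cyclone Haishen: ΔP = 39; V ≈ 6.11 × 39^0.647 ≈ 65.38 kt.
Hurricane Boris: ΔP = 107; V ≈ 6.41 × 107^0.629 ≈ 121.15 kt.
Difference ≈ 65.38 − 121.15 = -55.77 → -56 kt.

-56 kt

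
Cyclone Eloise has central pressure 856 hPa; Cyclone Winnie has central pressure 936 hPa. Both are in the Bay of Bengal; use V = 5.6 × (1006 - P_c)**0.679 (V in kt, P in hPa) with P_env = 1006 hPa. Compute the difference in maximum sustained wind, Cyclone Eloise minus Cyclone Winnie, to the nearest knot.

Cyclone Eloise: ΔP = 150; V ≈ 5.6 × 150^0.679 ≈ 168.17 kt.
Cyclone Winnie: ΔP = 70; V ≈ 5.6 × 70^0.679 ≈ 100.23 kt.
Difference ≈ 168.17 − 100.23 = 67.94 → 68 kt.

68 kt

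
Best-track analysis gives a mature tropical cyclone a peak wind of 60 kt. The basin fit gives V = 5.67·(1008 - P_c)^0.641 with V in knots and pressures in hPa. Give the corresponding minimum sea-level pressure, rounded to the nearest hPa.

968 hPa

ΔP = (V / 5.67)^(1/0.641) = (60/5.67)^1.560.
60/5.67 = 10.582; 10.582^1.560 ≈ 39.66 hPa.
P_c = 1008 − 39.66 = 968.34 ≈ 968 hPa.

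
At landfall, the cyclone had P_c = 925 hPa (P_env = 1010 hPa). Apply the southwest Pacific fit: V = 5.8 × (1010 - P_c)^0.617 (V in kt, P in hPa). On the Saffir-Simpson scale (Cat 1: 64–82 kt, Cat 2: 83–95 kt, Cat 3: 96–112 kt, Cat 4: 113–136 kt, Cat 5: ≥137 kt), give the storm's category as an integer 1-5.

2

ΔP = 1010 − 925 = 85 hPa.
V ≈ 5.8 × 85^0.617 = 5.8 × 15.50 ≈ 90 kt.
90 kt falls in the Category 2 band.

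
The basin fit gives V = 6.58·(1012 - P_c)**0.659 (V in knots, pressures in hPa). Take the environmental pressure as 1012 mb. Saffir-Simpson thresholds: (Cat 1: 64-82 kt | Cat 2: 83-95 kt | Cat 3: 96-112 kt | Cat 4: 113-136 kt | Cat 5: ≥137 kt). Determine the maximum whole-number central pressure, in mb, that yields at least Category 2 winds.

Category 2 begins at V = 83 kt.
Required ΔP = (83/6.58)^(1/0.659) = 12.614^1.517 ≈ 46.83 mb.
P_c ≤ 1012 − 46.83 = 965.17, so the highest integer P_c is 965 mb.

965 mb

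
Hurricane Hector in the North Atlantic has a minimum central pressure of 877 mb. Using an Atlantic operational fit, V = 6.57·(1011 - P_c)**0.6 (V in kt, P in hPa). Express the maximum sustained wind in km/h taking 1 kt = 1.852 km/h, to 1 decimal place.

229.9 km/h

ΔP = 1011 − 877 = 134 mb.
V ≈ 6.57 × 134^0.6 = 6.57 × 18.891 ≈ 124.116 kt.
124.116 × 1.852 ≈ 229.86 km/h → 229.9 km/h.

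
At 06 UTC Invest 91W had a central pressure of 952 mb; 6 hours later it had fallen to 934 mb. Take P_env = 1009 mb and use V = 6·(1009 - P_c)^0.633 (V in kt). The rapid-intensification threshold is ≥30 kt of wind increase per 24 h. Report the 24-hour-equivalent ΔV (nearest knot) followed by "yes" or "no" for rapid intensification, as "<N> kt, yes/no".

59 kt, yes

V₁: ΔP = 57, V ≈ 6 × 57^0.633 ≈ 77.56 kt.
V₂: ΔP = 75, V ≈ 6 × 75^0.633 ≈ 92.27 kt.
ΔV over 6 h = 14.71 kt → 24 h equivalent = 14.71 × 24/6 ≈ 58.84 kt.
59 kt ≥ 30 kt ⇒ rapid intensification.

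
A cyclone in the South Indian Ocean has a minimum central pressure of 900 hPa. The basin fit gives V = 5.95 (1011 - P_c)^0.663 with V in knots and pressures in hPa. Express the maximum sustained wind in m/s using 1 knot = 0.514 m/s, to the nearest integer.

ΔP = 1011 − 900 = 111 hPa.
V ≈ 5.95 × 111^0.663 = 5.95 × 22.701 ≈ 135.072 kt.
135.072 × 0.514 ≈ 69.43 m/s → 69 m/s.

69 m/s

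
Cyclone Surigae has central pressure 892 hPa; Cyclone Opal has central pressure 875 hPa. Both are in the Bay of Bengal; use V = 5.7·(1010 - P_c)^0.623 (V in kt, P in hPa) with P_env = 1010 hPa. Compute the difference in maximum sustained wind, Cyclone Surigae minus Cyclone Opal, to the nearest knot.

-10 kt

Cyclone Surigae: ΔP = 118; V ≈ 5.7 × 118^0.623 ≈ 111.34 kt.
Cyclone Opal: ΔP = 135; V ≈ 5.7 × 135^0.623 ≈ 121.08 kt.
Difference ≈ 111.34 − 121.08 = -9.74 → -10 kt.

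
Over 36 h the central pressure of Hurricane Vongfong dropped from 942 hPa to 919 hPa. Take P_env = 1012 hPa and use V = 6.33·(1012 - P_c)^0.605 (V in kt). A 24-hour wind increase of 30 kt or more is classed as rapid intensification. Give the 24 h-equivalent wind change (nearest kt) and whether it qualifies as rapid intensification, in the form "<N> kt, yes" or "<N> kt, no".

V₁: ΔP = 70, V ≈ 6.33 × 70^0.605 ≈ 82.73 kt.
V₂: ΔP = 93, V ≈ 6.33 × 93^0.605 ≈ 98.25 kt.
ΔV over 36 h = 15.52 kt → 24 h equivalent = 15.52 × 24/36 ≈ 10.35 kt.
10 kt < 30 kt ⇒ not rapid intensification.

10 kt, no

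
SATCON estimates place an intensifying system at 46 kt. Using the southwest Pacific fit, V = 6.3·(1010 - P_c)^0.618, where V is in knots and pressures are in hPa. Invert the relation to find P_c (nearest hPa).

ΔP = (V / 6.3)^(1/0.618) = (46/6.3)^1.618.
46/6.3 = 7.302; 7.302^1.618 ≈ 24.95 hPa.
P_c = 1010 − 24.95 = 985.05 ≈ 985 hPa.

985 hPa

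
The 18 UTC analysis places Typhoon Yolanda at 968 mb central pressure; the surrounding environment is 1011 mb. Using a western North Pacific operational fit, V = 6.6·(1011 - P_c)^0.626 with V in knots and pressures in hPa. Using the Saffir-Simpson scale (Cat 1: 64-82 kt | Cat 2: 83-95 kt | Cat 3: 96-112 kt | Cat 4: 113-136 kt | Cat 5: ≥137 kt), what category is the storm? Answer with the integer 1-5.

1

ΔP = 1011 − 968 = 43 mb.
V ≈ 6.6 × 43^0.626 = 6.6 × 10.53 ≈ 70 kt.
70 kt falls in the Category 1 band.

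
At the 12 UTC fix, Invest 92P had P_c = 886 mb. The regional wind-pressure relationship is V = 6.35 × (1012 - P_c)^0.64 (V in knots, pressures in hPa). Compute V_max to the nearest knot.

ΔP = 1012 − 886 = 126 mb.
126^0.64 ≈ 22.092.
V ≈ 6.35 × 22.092 ≈ 140.3 kt.

140 kt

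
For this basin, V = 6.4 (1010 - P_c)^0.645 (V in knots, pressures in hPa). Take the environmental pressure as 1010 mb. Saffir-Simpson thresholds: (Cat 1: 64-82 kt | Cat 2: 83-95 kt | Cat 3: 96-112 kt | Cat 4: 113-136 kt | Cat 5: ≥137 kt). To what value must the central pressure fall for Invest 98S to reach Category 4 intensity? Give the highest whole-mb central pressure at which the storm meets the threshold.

924 mb

Category 4 begins at V = 113 kt.
Required ΔP = (113/6.4)^(1/0.645) = 17.656^1.550 ≈ 85.74 mb.
P_c ≤ 1010 − 85.74 = 924.26, so the highest integer P_c is 924 mb.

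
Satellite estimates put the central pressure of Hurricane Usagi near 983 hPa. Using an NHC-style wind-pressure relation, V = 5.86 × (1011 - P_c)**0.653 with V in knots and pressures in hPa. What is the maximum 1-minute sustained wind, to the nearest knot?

ΔP = 1011 − 983 = 28 hPa.
28^0.653 ≈ 8.810.
V ≈ 5.86 × 8.810 ≈ 51.6 kt.

52 kt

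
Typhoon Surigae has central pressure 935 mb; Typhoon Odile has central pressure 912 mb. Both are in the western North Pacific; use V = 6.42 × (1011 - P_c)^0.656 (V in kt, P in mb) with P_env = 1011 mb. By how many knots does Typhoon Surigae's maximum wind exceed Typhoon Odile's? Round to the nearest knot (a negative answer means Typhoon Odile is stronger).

Typhoon Surigae: ΔP = 76; V ≈ 6.42 × 76^0.656 ≈ 109.99 kt.
Typhoon Odile: ΔP = 99; V ≈ 6.42 × 99^0.656 ≈ 130.82 kt.
Difference ≈ 109.99 − 130.82 = -20.83 → -21 kt.

-21 kt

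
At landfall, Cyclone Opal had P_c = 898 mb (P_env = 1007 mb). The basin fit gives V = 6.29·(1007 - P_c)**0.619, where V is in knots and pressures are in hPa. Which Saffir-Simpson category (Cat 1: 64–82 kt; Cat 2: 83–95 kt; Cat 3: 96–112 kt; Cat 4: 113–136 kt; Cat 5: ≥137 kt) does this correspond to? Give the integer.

ΔP = 1007 − 898 = 109 mb.
V ≈ 6.29 × 109^0.619 = 6.29 × 18.25 ≈ 115 kt.
115 kt falls in the Category 4 band.

4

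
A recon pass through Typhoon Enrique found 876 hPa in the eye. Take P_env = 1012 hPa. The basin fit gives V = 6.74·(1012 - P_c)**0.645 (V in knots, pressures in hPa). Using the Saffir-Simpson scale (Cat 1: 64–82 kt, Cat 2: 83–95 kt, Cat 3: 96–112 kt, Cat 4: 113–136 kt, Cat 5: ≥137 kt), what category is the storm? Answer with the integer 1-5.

5

ΔP = 1012 − 876 = 136 hPa.
V ≈ 6.74 × 136^0.645 = 6.74 × 23.78 ≈ 160 kt.
160 kt falls in the Category 5 band.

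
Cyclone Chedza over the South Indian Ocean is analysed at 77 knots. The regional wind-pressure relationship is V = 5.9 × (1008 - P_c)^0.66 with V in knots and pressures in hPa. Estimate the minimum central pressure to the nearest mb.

ΔP = (V / 5.9)^(1/0.66) = (77/5.9)^1.515.
77/5.9 = 13.051; 13.051^1.515 ≈ 49.02 mb.
P_c = 1008 − 49.02 = 958.98 ≈ 959 mb.

959 mb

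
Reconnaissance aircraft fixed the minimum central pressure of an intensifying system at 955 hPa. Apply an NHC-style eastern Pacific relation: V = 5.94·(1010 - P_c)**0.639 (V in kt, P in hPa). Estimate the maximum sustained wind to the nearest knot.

ΔP = 1010 − 955 = 55 hPa.
55^0.639 ≈ 12.945.
V ≈ 5.94 × 12.945 ≈ 76.9 kt.

77 kt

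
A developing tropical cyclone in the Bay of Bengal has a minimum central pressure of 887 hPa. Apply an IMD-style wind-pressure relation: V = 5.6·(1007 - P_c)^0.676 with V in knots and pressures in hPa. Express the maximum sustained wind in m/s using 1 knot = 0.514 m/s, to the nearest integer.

73 m/s

ΔP = 1007 − 887 = 120 hPa.
V ≈ 5.6 × 120^0.676 = 5.6 × 25.441 ≈ 142.467 kt.
142.467 × 0.514 ≈ 73.23 m/s → 73 m/s.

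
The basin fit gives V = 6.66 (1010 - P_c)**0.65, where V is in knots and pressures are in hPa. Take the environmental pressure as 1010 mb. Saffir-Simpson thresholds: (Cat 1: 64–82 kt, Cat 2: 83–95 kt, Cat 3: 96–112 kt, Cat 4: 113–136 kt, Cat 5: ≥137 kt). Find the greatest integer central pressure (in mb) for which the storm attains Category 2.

Category 2 begins at V = 83 kt.
Required ΔP = (83/6.66)^(1/0.65) = 12.462^1.538 ≈ 48.48 mb.
P_c ≤ 1010 − 48.48 = 961.52, so the highest integer P_c is 961 mb.

961 mb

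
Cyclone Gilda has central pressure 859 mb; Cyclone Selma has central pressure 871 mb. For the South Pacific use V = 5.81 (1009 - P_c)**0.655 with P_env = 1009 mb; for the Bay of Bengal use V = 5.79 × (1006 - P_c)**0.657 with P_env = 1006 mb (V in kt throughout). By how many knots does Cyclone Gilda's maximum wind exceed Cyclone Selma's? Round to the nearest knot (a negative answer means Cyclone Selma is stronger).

Cyclone Gilda: ΔP = 150; V ≈ 5.81 × 150^0.655 ≈ 154.71 kt.
Cyclone Selma: ΔP = 135; V ≈ 5.79 × 135^0.657 ≈ 145.31 kt.
Difference ≈ 154.71 − 145.31 = 9.40 → 9 kt.

9 kt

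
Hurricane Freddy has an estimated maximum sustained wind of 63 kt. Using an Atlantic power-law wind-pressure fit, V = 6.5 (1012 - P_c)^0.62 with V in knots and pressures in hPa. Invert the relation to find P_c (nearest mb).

973 mb

ΔP = (V / 6.5)^(1/0.62) = (63/6.5)^1.613.
63/6.5 = 9.692; 9.692^1.613 ≈ 39.00 mb.
P_c = 1012 − 39.00 = 973.00 ≈ 973 mb.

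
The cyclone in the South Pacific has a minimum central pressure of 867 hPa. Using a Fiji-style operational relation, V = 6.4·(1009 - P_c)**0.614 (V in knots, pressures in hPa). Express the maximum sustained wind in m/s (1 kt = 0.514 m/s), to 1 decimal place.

ΔP = 1009 − 867 = 142 hPa.
V ≈ 6.4 × 142^0.614 = 6.4 × 20.965 ≈ 134.179 kt.
134.179 × 0.514 ≈ 68.97 m/s → 69.0 m/s.

69.0 m/s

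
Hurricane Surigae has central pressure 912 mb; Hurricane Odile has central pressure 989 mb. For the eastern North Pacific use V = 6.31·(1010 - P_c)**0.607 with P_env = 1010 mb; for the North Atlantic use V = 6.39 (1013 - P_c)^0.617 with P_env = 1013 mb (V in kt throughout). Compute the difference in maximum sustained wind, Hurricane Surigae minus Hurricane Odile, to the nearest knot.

Hurricane Surigae: ΔP = 98; V ≈ 6.31 × 98^0.607 ≈ 102.02 kt.
Hurricane Odile: ΔP = 24; V ≈ 6.39 × 24^0.617 ≈ 45.40 kt.
Difference ≈ 102.02 − 45.40 = 56.62 → 57 kt.

57 kt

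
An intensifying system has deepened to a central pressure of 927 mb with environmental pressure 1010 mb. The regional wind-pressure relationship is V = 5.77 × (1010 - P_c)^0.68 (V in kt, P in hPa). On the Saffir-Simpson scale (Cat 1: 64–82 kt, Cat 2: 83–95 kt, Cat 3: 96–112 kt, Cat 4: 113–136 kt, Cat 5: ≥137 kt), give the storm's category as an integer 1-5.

4

ΔP = 1010 − 927 = 83 mb.
V ≈ 5.77 × 83^0.68 = 5.77 × 20.18 ≈ 116 kt.
116 kt falls in the Category 4 band.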